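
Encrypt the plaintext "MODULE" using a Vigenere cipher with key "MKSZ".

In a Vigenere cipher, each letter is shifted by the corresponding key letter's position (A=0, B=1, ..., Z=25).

Step 1: Repeat key to match plaintext length:
  Plaintext: MODULE
  Key:       MKSZMK
Step 2: Encrypt each letter:
  M(12) + M(12) = (12+12) mod 26 = 24 = Y
  O(14) + K(10) = (14+10) mod 26 = 24 = Y
  D(3) + S(18) = (3+18) mod 26 = 21 = V
  U(20) + Z(25) = (20+25) mod 26 = 19 = T
  L(11) + M(12) = (11+12) mod 26 = 23 = X
  E(4) + K(10) = (4+10) mod 26 = 14 = O
Ciphertext: YYVTXO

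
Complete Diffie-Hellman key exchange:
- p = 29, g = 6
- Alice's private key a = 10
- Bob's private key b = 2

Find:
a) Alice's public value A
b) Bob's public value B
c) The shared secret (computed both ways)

Step 1: A = g^a mod p = 6^10 mod 29 = 16.
Step 2: B = g^b mod p = 6^2 mod 29 = 7.
Step 3: Alice computes s = B^a mod p = 7^10 mod 29 = 24.
Step 4: Bob computes s = A^b mod p = 16^2 mod 29 = 24.
Both sides agree: shared secret = 24.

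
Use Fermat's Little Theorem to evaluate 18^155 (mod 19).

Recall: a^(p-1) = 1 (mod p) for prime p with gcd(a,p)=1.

Step 1: Since 19 is prime, by Fermat's Little Theorem: 18^18 = 1 (mod 19).
Step 2: Reduce exponent: 155 mod 18 = 11.
Step 3: So 18^155 = 18^11 (mod 19).
Step 4: 18^11 mod 19 = 18.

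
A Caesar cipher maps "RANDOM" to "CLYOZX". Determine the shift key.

Step 1: Compare first letters: R (position 17) -> C (position 2).
Step 2: Shift = (2 - 17) mod 26 = 11.
The shift value is 11.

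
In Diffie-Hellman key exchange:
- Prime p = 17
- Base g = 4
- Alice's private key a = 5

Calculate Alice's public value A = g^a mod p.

Step 1: A = g^a mod p = 4^5 mod 17.
  4^1 mod 17 = 4
  4^2 mod 17 = (4 * 4) mod 17 = 16
  4^3 mod 17 = (16 * 4) mod 17 = 13
  4^4 mod 17 = (13 * 4) mod 17 = 1
  4^5 mod 17 = (1 * 4) mod 17 = 4
Result: A = 4.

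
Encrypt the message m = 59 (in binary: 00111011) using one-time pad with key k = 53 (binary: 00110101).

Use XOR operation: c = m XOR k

Step 1: Write out the XOR operation bit by bit:
  Message: 00111011
  Key:     00110101
  XOR:     00001110
Step 2: Convert to decimal: 00001110 = 14.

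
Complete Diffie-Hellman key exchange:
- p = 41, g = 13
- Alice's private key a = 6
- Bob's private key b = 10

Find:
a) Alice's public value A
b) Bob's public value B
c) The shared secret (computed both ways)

Step 1: A = g^a mod p = 13^6 mod 41 = 2.
Step 2: B = g^b mod p = 13^10 mod 41 = 9.
Step 3: Alice computes s = B^a mod p = 9^6 mod 41 = 40.
Step 4: Bob computes s = A^b mod p = 2^10 mod 41 = 40.
Both sides agree: shared secret = 40.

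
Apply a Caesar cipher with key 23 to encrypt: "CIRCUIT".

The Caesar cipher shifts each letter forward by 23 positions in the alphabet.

Step 1: For each letter, shift forward by 23 positions (mod 26).
  C (position 2) -> position (2+23) mod 26 = 25 -> Z
  I (position 8) -> position (8+23) mod 26 = 5 -> F
  R (position 17) -> position (17+23) mod 26 = 14 -> O
  C (position 2) -> position (2+23) mod 26 = 25 -> Z
  U (position 20) -> position (20+23) mod 26 = 17 -> R
  I (position 8) -> position (8+23) mod 26 = 5 -> F
  T (position 19) -> position (19+23) mod 26 = 16 -> Q
Result: ZFOZRFQ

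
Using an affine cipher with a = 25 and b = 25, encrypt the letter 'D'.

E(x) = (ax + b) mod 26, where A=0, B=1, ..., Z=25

Step 1: Convert 'D' to number: x = 3.
Step 2: E(3) = (25 * 3 + 25) mod 26 = 100 mod 26 = 22.
Step 3: Convert 22 back to letter: W.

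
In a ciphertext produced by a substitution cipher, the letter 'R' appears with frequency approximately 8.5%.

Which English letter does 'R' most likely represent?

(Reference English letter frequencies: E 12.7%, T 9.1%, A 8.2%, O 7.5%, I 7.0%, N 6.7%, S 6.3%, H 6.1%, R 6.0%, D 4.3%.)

Step 1: The observed frequency is 8.5%.
Step 2: Compare with English frequencies:
  E: 12.7% (difference: 4.2%)
  T: 9.1% (difference: 0.6%)
  A: 8.2% (difference: 0.3%) <-- closest
  O: 7.5% (difference: 1.0%)
  I: 7.0% (difference: 1.5%)
  N: 6.7% (difference: 1.8%)
  S: 6.3% (difference: 2.2%)
  H: 6.1% (difference: 2.4%)
  R: 6.0% (difference: 2.5%)
  D: 4.3% (difference: 4.2%)
Step 3: 'R' most likely represents 'A' (frequency 8.2%).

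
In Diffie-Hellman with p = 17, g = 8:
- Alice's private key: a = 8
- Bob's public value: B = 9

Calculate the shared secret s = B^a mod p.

Step 1: s = B^a mod p = 9^8 mod 17.
  9^1 mod 17 = 9
  9^2 mod 17 = (9 * 9) mod 17 = 13
  9^3 mod 17 = (13 * 9) mod 17 = 15
  9^4 mod 17 = (15 * 9) mod 17 = 16
  9^5 mod 17 = (16 * 9) mod 17 = 8
  9^6 mod 17 = (8 * 9) mod 17 = 4
  9^7 mod 17 = (4 * 9) mod 17 = 2
  9^8 mod 17 = (2 * 9) mod 17 = 1
Result: shared secret = 1.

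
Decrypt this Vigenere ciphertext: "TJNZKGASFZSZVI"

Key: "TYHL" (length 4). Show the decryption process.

Step 1: Key 'TYHL' has length 4. Extended key: TYHLTYHLTYHLTY
Step 2: Decrypt each position:
  T(19) - T(19) = 0 = A
  J(9) - Y(24) = 11 = L
  N(13) - H(7) = 6 = G
  Z(25) - L(11) = 14 = O
  K(10) - T(19) = 17 = R
  G(6) - Y(24) = 8 = I
  A(0) - H(7) = 19 = T
  S(18) - L(11) = 7 = H
  F(5) - T(19) = 12 = M
  Z(25) - Y(24) = 1 = B
  S(18) - H(7) = 11 = L
  Z(25) - L(11) = 14 = O
  V(21) - T(19) = 2 = C
  I(8) - Y(24) = 10 = K
Plaintext: ALGORITHMBLOCK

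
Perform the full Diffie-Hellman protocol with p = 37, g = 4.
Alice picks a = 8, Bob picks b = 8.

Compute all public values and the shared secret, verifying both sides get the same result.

Step 1: A = g^a mod p = 4^8 mod 37 = 9.
Step 2: B = g^b mod p = 4^8 mod 37 = 9.
Step 3: Alice computes s = B^a mod p = 9^8 mod 37 = 33.
Step 4: Bob computes s = A^b mod p = 9^8 mod 37 = 33.
Both sides agree: shared secret = 33.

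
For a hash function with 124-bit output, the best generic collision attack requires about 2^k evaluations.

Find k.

Step 1: The hash has a 124-bit output.
Step 2: Collision resistance means it should be infeasible to find any x != y with h(x) = h(y).
By the birthday bound, a generic collision search succeeds after about sqrt(2^124) = 2^(124/2) = 2^62 evaluations.
Step 3: Security level = 62 bits.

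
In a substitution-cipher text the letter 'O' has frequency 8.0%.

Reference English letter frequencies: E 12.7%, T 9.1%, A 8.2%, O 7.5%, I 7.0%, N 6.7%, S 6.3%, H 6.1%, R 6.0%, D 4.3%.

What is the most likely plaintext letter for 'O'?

Step 1: The observed frequency is 8.0%.
Step 2: Compare with English frequencies:
  E: 12.7% (difference: 4.7%)
  T: 9.1% (difference: 1.1%)
  A: 8.2% (difference: 0.2%) <-- closest
  O: 7.5% (difference: 0.5%)
  I: 7.0% (difference: 1.0%)
  N: 6.7% (difference: 1.3%)
  S: 6.3% (difference: 1.7%)
  H: 6.1% (difference: 1.9%)
  R: 6.0% (difference: 2.0%)
  D: 4.3% (difference: 3.7%)
Step 3: 'O' most likely represents 'A' (frequency 8.2%).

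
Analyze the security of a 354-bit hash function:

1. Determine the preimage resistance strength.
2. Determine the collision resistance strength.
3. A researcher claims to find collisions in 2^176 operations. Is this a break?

Step 1: Preimage resistance requires brute-force of 2^354 operations.
Step 2: Collision resistance (birthday bound) = 2^(354/2) = 2^177.
Step 3: The claimed attack costs 2^176 operations.
Step 4: Since 2^176 < 2^177, the claimed attack beats the generic birthday bound, so collision resistance is broken.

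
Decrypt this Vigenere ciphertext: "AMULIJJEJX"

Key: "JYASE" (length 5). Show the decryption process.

Step 1: Key 'JYASE' has length 5. Extended key: JYASEJYASE
Step 2: Decrypt each position:
  A(0) - J(9) = 17 = R
  M(12) - Y(24) = 14 = O
  U(20) - A(0) = 20 = U
  L(11) - S(18) = 19 = T
  I(8) - E(4) = 4 = E
  J(9) - J(9) = 0 = A
  J(9) - Y(24) = 11 = L
  E(4) - A(0) = 4 = E
  J(9) - S(18) = 17 = R
  X(23) - E(4) = 19 = T
Plaintext: ROUTEALERT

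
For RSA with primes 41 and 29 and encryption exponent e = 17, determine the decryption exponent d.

Step 1: n = 41 * 29 = 1189.
Step 2: phi(n) = 40 * 28 = 1120.
Step 3: Find d such that 17 * d = 1 (mod 1120).
Step 4: d = 17^(-1) mod 1120 = 593.
Verification: 17 * 593 = 10081 = 9 * 1120 + 1.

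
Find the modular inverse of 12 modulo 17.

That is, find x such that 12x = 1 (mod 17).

Step 1: We need x such that 12 * x = 1 (mod 17).
Step 2: Using the extended Euclidean algorithm or trial:
  12 * 10 = 120 = 7 * 17 + 1.
Step 3: Since 120 mod 17 = 1, the inverse is x = 10.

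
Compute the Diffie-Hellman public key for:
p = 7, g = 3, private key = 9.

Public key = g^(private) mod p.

Step 1: A = g^a mod p = 3^9 mod 7.
  3^1 mod 7 = 3
  3^2 mod 7 = (3 * 3) mod 7 = 2
  3^3 mod 7 = (2 * 3) mod 7 = 6
  3^4 mod 7 = (6 * 3) mod 7 = 4
  3^5 mod 7 = (4 * 3) mod 7 = 5
  3^6 mod 7 = (5 * 3) mod 7 = 1
  3^7 mod 7 = (1 * 3) mod 7 = 3
  3^8 mod 7 = (3 * 3) mod 7 = 2
  3^9 mod 7 = (2 * 3) mod 7 = 6
Result: A = 6.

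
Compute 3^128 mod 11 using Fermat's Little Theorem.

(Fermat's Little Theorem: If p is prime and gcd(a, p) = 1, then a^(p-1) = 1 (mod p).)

Step 1: Since 11 is prime, by Fermat's Little Theorem: 3^10 = 1 (mod 11).
Step 2: Reduce exponent: 128 mod 10 = 8.
Step 3: So 3^128 = 3^8 (mod 11).
Step 4: 3^8 mod 11 = 5.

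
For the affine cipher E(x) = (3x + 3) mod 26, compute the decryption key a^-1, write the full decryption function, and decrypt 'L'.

Step 1: Find a^-1, the modular inverse of 3 mod 26.
Step 2: We need 3 * a^-1 = 1 (mod 26).
Step 3: 3 * 9 = 27 = 1 * 26 + 1, so a^-1 = 9.
Step 4: D(y) = 9(y - 3) mod 26.
Step 5: Apply to 'L' (y = 11): D(11) = 9 * (11 - 3) mod 26 = 9 * 8 mod 26 = 20 -> 'U'.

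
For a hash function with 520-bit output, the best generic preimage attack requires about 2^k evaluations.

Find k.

Step 1: The hash has a 520-bit output.
Step 2: Preimage resistance means: given a digest h(x), it should be infeasible to find any input that hashes to it.
With a 520-bit output there are 2^520 possible digests, so a generic brute-force preimage search costs about 2^520 evaluations.
Step 3: Security level = 520 bits.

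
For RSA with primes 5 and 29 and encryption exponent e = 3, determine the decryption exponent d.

Step 1: n = 5 * 29 = 145.
Step 2: phi(n) = 4 * 28 = 112.
Step 3: Find d such that 3 * d = 1 (mod 112).
Step 4: d = 3^(-1) mod 112 = 75.
Verification: 3 * 75 = 225 = 2 * 112 + 1.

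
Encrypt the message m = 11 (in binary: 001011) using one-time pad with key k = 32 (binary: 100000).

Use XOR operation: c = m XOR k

Step 1: Write out the XOR operation bit by bit:
  Message: 001011
  Key:     100000
  XOR:     101011
Step 2: Convert to decimal: 101011 = 43.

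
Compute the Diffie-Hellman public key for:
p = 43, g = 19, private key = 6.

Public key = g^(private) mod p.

Step 1: A = g^a mod p = 19^6 mod 43.
  19^1 mod 43 = 19
  19^2 mod 43 = (19 * 19) mod 43 = 17
  19^3 mod 43 = (17 * 19) mod 43 = 22
  19^4 mod 43 = (22 * 19) mod 43 = 31
  19^5 mod 43 = (31 * 19) mod 43 = 30
  19^6 mod 43 = (30 * 19) mod 43 = 11
Result: A = 11.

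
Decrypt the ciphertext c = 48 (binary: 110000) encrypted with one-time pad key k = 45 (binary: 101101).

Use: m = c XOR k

Step 1: XOR ciphertext with key:
  Ciphertext: 110000
  Key:        101101
  XOR:        011101
Step 2: Plaintext = 011101 = 29 in decimal.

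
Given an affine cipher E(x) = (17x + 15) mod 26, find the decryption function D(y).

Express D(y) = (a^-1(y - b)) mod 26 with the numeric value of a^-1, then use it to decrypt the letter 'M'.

Step 1: Find a^-1, the modular inverse of 17 mod 26.
Step 2: We need 17 * a^-1 = 1 (mod 26).
Step 3: 17 * 23 = 391 = 15 * 26 + 1, so a^-1 = 23.
Step 4: D(y) = 23(y - 15) mod 26.
Step 5: Apply to 'M' (y = 12): D(12) = 23 * (12 - 15) mod 26 = 23 * -3 mod 26 = 9 -> 'J'.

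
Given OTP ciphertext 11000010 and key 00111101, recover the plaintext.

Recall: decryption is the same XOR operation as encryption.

Step 1: XOR ciphertext with key:
  Ciphertext: 11000010
  Key:        00111101
  XOR:        11111111
Step 2: Plaintext = 11111111 = 255 in decimal.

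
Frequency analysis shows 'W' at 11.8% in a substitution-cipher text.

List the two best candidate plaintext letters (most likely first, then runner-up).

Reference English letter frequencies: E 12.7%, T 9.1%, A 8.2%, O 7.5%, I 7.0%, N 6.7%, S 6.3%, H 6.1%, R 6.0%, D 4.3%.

Step 1: Observed frequency of 'W' is 11.8%.
Step 2: Compute distances to each reference frequency and sort:
  E (12.7%): difference = 0.9% <-- BEST
  T (9.1%): difference = 2.7% <-- RUNNER-UP
  A (8.2%): difference = 3.6%
  O (7.5%): difference = 4.3%
  I (7.0%): difference = 4.8%
Step 3: Most likely is 'E' (12.7%, diff 0.9%); second most likely is 'T' (9.1%, diff 2.7%).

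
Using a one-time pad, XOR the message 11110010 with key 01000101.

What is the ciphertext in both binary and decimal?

Step 1: Write out the XOR operation bit by bit:
  Message: 11110010
  Key:     01000101
  XOR:     10110111
Step 2: Convert to decimal: 10110111 = 183.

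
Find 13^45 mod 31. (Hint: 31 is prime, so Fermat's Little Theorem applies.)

Step 1: Since 31 is prime, by Fermat's Little Theorem: 13^30 = 1 (mod 31).
Step 2: Reduce exponent: 45 mod 30 = 15.
Step 3: So 13^45 = 13^15 (mod 31).
Step 4: 13^15 mod 31 = 30.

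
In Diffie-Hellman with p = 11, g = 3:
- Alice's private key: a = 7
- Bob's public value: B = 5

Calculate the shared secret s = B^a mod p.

Step 1: s = B^a mod p = 5^7 mod 11.
  5^1 mod 11 = 5
  5^2 mod 11 = (5 * 5) mod 11 = 3
  5^3 mod 11 = (3 * 5) mod 11 = 4
  5^4 mod 11 = (4 * 5) mod 11 = 9
  5^5 mod 11 = (9 * 5) mod 11 = 1
  5^6 mod 11 = (1 * 5) mod 11 = 5
  5^7 mod 11 = (5 * 5) mod 11 = 3
Result: shared secret = 3.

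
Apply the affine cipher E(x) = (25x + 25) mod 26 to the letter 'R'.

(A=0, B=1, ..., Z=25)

Step 1: Convert 'R' to number: x = 17.
Step 2: E(17) = (25 * 17 + 25) mod 26 = 450 mod 26 = 8.
Step 3: Convert 8 back to letter: I.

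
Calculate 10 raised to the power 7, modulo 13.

Step 1: Compute 10^7 mod 13 step by step, reducing modulo 13 at each step.
  10^1 mod 13 = 10
  10^2 mod 13 = (10 * 10) mod 13 = 9
  10^3 mod 13 = (9 * 10) mod 13 = 12
  10^4 mod 13 = (12 * 10) mod 13 = 3
  10^5 mod 13 = (3 * 10) mod 13 = 4
  10^6 mod 13 = (4 * 10) mod 13 = 1
  10^7 mod 13 = (1 * 10) mod 13 = 10
Step 2: Result = 10.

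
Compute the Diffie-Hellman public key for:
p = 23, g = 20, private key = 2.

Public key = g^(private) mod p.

Step 1: A = g^a mod p = 20^2 mod 23.
  20^1 mod 23 = 20
  20^2 mod 23 = (20 * 20) mod 23 = 9
Result: A = 9.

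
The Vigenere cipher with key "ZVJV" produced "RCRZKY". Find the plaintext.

Step 1: Extend key: ZVJVZV
Step 2: Decrypt each letter (c - k) mod 26:
  R(17) - Z(25) = (17-25) mod 26 = 18 = S
  C(2) - V(21) = (2-21) mod 26 = 7 = H
  R(17) - J(9) = (17-9) mod 26 = 8 = I
  Z(25) - V(21) = (25-21) mod 26 = 4 = E
  K(10) - Z(25) = (10-25) mod 26 = 11 = L
  Y(24) - V(21) = (24-21) mod 26 = 3 = D
Plaintext: SHIELD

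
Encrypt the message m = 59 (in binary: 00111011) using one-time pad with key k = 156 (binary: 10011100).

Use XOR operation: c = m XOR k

Step 1: Write out the XOR operation bit by bit:
  Message: 00111011
  Key:     10011100
  XOR:     10100111
Step 2: Convert to decimal: 10100111 = 167.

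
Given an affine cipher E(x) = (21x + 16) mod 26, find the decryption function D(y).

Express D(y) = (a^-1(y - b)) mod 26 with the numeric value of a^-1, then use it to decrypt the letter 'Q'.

Step 1: Find a^-1, the modular inverse of 21 mod 26.
Step 2: We need 21 * a^-1 = 1 (mod 26).
Step 3: 21 * 5 = 105 = 4 * 26 + 1, so a^-1 = 5.
Step 4: D(y) = 5(y - 16) mod 26.
Step 5: Apply to 'Q' (y = 16): D(16) = 5 * (16 - 16) mod 26 = 5 * 0 mod 26 = 0 -> 'A'.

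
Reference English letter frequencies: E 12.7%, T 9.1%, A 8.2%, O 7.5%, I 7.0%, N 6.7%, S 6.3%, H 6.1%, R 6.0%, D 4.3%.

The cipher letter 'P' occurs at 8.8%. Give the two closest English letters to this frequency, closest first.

Step 1: Observed frequency of 'P' is 8.8%.
Step 2: Compute distances to each reference frequency and sort:
  T (9.1%): difference = 0.3% <-- BEST
  A (8.2%): difference = 0.6% <-- RUNNER-UP
  O (7.5%): difference = 1.3%
  I (7.0%): difference = 1.8%
  N (6.7%): difference = 2.1%
Step 3: Most likely is 'T' (9.1%, diff 0.3%); second most likely is 'A' (8.2%, diff 0.6%).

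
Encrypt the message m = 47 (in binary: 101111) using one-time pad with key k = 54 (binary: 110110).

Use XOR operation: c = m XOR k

Step 1: Write out the XOR operation bit by bit:
  Message: 101111
  Key:     110110
  XOR:     011001
Step 2: Convert to decimal: 011001 = 25.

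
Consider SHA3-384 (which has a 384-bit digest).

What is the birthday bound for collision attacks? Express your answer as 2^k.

Step 1: The birthday paradox gives collision probability ~50% after sqrt(2^n) = 2^(n/2) hashes.
Step 2: For 384-bit output: 2^(384/2) = 2^192.
Step 3: Approximately 2^192 hash computations needed.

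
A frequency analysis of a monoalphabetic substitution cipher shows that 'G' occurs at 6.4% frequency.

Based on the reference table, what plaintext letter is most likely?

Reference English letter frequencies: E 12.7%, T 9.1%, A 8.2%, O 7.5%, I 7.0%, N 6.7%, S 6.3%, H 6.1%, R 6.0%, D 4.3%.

Step 1: The observed frequency is 6.4%.
Step 2: Compare with English frequencies:
  E: 12.7% (difference: 6.3%)
  T: 9.1% (difference: 2.7%)
  A: 8.2% (difference: 1.8%)
  O: 7.5% (difference: 1.1%)
  I: 7.0% (difference: 0.6%)
  N: 6.7% (difference: 0.3%)
  S: 6.3% (difference: 0.1%) <-- closest
  H: 6.1% (difference: 0.3%)
  R: 6.0% (difference: 0.4%)
  D: 4.3% (difference: 2.1%)
Step 3: 'G' most likely represents 'S' (frequency 6.3%).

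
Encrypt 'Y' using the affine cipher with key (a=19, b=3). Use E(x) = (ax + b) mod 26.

Step 1: Convert 'Y' to number: x = 24.
Step 2: E(24) = (19 * 24 + 3) mod 26 = 459 mod 26 = 17.
Step 3: Convert 17 back to letter: R.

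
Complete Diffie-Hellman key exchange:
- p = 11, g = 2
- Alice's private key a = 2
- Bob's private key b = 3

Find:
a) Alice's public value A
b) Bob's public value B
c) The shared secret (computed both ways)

Step 1: A = g^a mod p = 2^2 mod 11 = 4.
Step 2: B = g^b mod p = 2^3 mod 11 = 8.
Step 3: Alice computes s = B^a mod p = 8^2 mod 11 = 9.
Step 4: Bob computes s = A^b mod p = 4^3 mod 11 = 9.
Both sides agree: shared secret = 9.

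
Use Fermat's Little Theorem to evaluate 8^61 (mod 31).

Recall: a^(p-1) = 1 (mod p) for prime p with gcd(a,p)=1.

Step 1: Since 31 is prime, by Fermat's Little Theorem: 8^30 = 1 (mod 31).
Step 2: Reduce exponent: 61 mod 30 = 1.
Step 3: So 8^61 = 8^1 (mod 31).
Step 4: 8^1 mod 31 = 8.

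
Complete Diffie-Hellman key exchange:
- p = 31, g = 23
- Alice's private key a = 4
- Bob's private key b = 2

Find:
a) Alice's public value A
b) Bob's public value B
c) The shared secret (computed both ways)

Step 1: A = g^a mod p = 23^4 mod 31 = 4.
Step 2: B = g^b mod p = 23^2 mod 31 = 2.
Step 3: Alice computes s = B^a mod p = 2^4 mod 31 = 16.
Step 4: Bob computes s = A^b mod p = 4^2 mod 31 = 16.
Both sides agree: shared secret = 16.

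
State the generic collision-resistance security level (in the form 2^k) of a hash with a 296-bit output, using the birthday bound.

Step 1: The birthday paradox gives collision probability ~50% after sqrt(2^n) = 2^(n/2) hashes.
Step 2: For 296-bit output: 2^(296/2) = 2^148.
Step 3: Approximately 2^148 hash computations needed.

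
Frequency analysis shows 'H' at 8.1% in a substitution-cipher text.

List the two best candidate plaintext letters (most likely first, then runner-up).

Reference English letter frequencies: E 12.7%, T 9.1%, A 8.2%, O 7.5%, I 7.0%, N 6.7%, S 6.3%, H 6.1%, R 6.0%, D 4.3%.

Step 1: Observed frequency of 'H' is 8.1%.
Step 2: Compute distances to each reference frequency and sort:
  A (8.2%): difference = 0.1% <-- BEST
  O (7.5%): difference = 0.6% <-- RUNNER-UP
  T (9.1%): difference = 1.0%
  I (7.0%): difference = 1.1%
  N (6.7%): difference = 1.4%
Step 3: Most likely is 'A' (8.2%, diff 0.1%); second most likely is 'O' (7.5%, diff 0.6%).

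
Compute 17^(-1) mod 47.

Step 1: We need x such that 17 * x = 1 (mod 47).
Step 2: Using the extended Euclidean algorithm or trial:
  17 * 36 = 612 = 13 * 47 + 1.
Step 3: Since 612 mod 47 = 1, the inverse is x = 36.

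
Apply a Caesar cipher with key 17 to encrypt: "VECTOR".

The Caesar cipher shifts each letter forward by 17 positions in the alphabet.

Step 1: For each letter, shift forward by 17 positions (mod 26).
  V (position 21) -> position (21+17) mod 26 = 12 -> M
  E (position 4) -> position (4+17) mod 26 = 21 -> V
  C (position 2) -> position (2+17) mod 26 = 19 -> T
  T (position 19) -> position (19+17) mod 26 = 10 -> K
  O (position 14) -> position (14+17) mod 26 = 5 -> F
  R (position 17) -> position (17+17) mod 26 = 8 -> I
Result: MVTKFI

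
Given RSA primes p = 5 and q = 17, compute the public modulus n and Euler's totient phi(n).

Step 1: n = p * q = 5 * 17 = 85.
Step 2: phi(n) = (p-1)(q-1) = 4 * 16 = 64.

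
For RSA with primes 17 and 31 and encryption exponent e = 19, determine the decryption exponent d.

Step 1: n = 17 * 31 = 527.
Step 2: phi(n) = 16 * 30 = 480.
Step 3: Find d such that 19 * d = 1 (mod 480).
Step 4: d = 19^(-1) mod 480 = 379.
Verification: 19 * 379 = 7201 = 15 * 480 + 1.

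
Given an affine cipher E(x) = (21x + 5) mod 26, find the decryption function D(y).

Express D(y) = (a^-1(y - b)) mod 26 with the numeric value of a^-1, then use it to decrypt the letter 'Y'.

Step 1: Find a^-1, the modular inverse of 21 mod 26.
Step 2: We need 21 * a^-1 = 1 (mod 26).
Step 3: 21 * 5 = 105 = 4 * 26 + 1, so a^-1 = 5.
Step 4: D(y) = 5(y - 5) mod 26.
Step 5: Apply to 'Y' (y = 24): D(24) = 5 * (24 - 5) mod 26 = 5 * 19 mod 26 = 17 -> 'R'.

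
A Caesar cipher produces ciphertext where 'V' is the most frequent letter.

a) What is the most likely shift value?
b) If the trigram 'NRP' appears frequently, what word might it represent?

Step 1: In English, 'E' is the most frequent letter (12.7%).
Step 2: The most frequent ciphertext letter is 'V' (position 21).
Step 3: Shift = (21 - 4) mod 26 = 17.
Step 4: Decrypt 'NRP' by shifting back 17:
  N -> W
  R -> A
  P -> Y
Step 5: 'NRP' decrypts to 'WAY'.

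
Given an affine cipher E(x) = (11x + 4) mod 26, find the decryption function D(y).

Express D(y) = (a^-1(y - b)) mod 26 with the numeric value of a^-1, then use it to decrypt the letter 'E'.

Step 1: Find a^-1, the modular inverse of 11 mod 26.
Step 2: We need 11 * a^-1 = 1 (mod 26).
Step 3: 11 * 19 = 209 = 8 * 26 + 1, so a^-1 = 19.
Step 4: D(y) = 19(y - 4) mod 26.
Step 5: Apply to 'E' (y = 4): D(4) = 19 * (4 - 4) mod 26 = 19 * 0 mod 26 = 0 -> 'A'.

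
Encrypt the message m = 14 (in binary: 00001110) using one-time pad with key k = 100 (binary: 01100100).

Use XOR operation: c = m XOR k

Step 1: Write out the XOR operation bit by bit:
  Message: 00001110
  Key:     01100100
  XOR:     01101010
Step 2: Convert to decimal: 01101010 = 106.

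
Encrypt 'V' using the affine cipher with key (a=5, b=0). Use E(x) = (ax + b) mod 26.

Step 1: Convert 'V' to number: x = 21.
Step 2: E(21) = (5 * 21 + 0) mod 26 = 105 mod 26 = 1.
Step 3: Convert 1 back to letter: B.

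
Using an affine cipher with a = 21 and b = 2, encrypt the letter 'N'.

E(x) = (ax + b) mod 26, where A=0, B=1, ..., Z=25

Step 1: Convert 'N' to number: x = 13.
Step 2: E(13) = (21 * 13 + 2) mod 26 = 275 mod 26 = 15.
Step 3: Convert 15 back to letter: P.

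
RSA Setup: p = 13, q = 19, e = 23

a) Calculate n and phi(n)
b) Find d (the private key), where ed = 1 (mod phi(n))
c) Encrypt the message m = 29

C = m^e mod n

Step 1: n = 13 * 19 = 247.
Step 2: phi(n) = (13-1)(19-1) = 12 * 18 = 216.
Step 3: Find d = 23^(-1) mod 216 = 47.
  Verify: 23 * 47 = 1081 = 1 (mod 216).
Step 4: C = 29^23 mod 247 = 22.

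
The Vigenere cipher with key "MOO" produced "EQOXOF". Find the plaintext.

Step 1: Extend key: MOOMOO
Step 2: Decrypt each letter (c - k) mod 26:
  E(4) - M(12) = (4-12) mod 26 = 18 = S
  Q(16) - O(14) = (16-14) mod 26 = 2 = C
  O(14) - O(14) = (14-14) mod 26 = 0 = A
  X(23) - M(12) = (23-12) mod 26 = 11 = L
  O(14) - O(14) = (14-14) mod 26 = 0 = A
  F(5) - O(14) = (5-14) mod 26 = 17 = R
Plaintext: SCALAR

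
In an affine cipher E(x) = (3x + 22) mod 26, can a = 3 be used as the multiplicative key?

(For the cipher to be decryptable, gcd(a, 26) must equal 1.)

Step 1: Compute gcd(3, 26).
Step 2: gcd(3, 26) = 1.
Since gcd = 1, 3 is coprime with 26, so it is a valid key.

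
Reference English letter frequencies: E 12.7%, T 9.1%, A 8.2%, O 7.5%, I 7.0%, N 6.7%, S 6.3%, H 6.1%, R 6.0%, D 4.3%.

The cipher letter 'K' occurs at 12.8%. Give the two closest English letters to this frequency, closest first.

Step 1: Observed frequency of 'K' is 12.8%.
Step 2: Compute distances to each reference frequency and sort:
  E (12.7%): difference = 0.1% <-- BEST
  T (9.1%): difference = 3.7% <-- RUNNER-UP
  A (8.2%): difference = 4.6%
  O (7.5%): difference = 5.3%
  I (7.0%): difference = 5.8%
Step 3: Most likely is 'E' (12.7%, diff 0.1%); second most likely is 'T' (9.1%, diff 3.7%).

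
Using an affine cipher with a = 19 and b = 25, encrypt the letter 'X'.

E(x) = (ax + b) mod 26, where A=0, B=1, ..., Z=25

Step 1: Convert 'X' to number: x = 23.
Step 2: E(23) = (19 * 23 + 25) mod 26 = 462 mod 26 = 20.
Step 3: Convert 20 back to letter: U.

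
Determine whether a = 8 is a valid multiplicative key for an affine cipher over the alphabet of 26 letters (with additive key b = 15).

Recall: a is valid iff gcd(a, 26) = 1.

Step 1: Compute gcd(8, 26).
Step 2: gcd(8, 26) = 2.
Since gcd = 2 != 1, 8 shares a common factor with 26, so it cannot be used.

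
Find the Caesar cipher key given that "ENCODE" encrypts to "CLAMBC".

Step 1: Compare first letters: E (position 4) -> C (position 2).
Step 2: Shift = (2 - 4) mod 26 = 24.
The shift value is 24.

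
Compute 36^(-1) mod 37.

Step 1: We need x such that 36 * x = 1 (mod 37).
Step 2: Using the extended Euclidean algorithm or trial:
  36 * 36 = 1296 = 35 * 37 + 1.
Step 3: Since 1296 mod 37 = 1, the inverse is x = 36.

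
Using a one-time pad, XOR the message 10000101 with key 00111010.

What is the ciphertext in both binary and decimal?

Step 1: Write out the XOR operation bit by bit:
  Message: 10000101
  Key:     00111010
  XOR:     10111111
Step 2: Convert to decimal: 10111111 = 191.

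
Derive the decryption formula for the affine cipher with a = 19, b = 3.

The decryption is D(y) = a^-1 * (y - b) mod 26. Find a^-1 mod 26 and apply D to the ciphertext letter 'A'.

Step 1: Find a^-1, the modular inverse of 19 mod 26.
Step 2: We need 19 * a^-1 = 1 (mod 26).
Step 3: 19 * 11 = 209 = 8 * 26 + 1, so a^-1 = 11.
Step 4: D(y) = 11(y - 3) mod 26.
Step 5: Apply to 'A' (y = 0): D(0) = 11 * (0 - 3) mod 26 = 11 * -3 mod 26 = 19 -> 'T'.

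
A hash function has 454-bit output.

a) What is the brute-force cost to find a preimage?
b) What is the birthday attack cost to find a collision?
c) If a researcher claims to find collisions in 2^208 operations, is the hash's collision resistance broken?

Step 1: Preimage resistance requires brute-force of 2^454 operations.
Step 2: Collision resistance (birthday bound) = 2^(454/2) = 2^227.
Step 3: The claimed attack costs 2^208 operations.
Step 4: Since 2^208 < 2^227, the claimed attack beats the generic birthday bound, so collision resistance is broken.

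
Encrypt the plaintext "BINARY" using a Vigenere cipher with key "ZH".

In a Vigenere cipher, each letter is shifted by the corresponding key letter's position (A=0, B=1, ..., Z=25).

Step 1: Repeat key to match plaintext length:
  Plaintext: BINARY
  Key:       ZHZHZH
Step 2: Encrypt each letter:
  B(1) + Z(25) = (1+25) mod 26 = 0 = A
  I(8) + H(7) = (8+7) mod 26 = 15 = P
  N(13) + Z(25) = (13+25) mod 26 = 12 = M
  A(0) + H(7) = (0+7) mod 26 = 7 = H
  R(17) + Z(25) = (17+25) mod 26 = 16 = Q
  Y(24) + H(7) = (24+7) mod 26 = 5 = F
Ciphertext: APMHQF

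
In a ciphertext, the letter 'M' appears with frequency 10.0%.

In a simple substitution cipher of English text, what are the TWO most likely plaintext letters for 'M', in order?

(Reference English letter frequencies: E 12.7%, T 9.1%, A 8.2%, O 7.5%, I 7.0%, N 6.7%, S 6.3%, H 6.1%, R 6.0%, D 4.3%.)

Step 1: Observed frequency of 'M' is 10.0%.
Step 2: Compute distances to each reference frequency and sort:
  T (9.1%): difference = 0.9% <-- BEST
  A (8.2%): difference = 1.8% <-- RUNNER-UP
  O (7.5%): difference = 2.5%
  E (12.7%): difference = 2.7%
  I (7.0%): difference = 3.0%
Step 3: Most likely is 'T' (9.1%, diff 0.9%); second most likely is 'A' (8.2%, diff 1.8%).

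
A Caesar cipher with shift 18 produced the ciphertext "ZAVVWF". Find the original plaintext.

Step 1: Reverse the shift by subtracting 18 from each letter position.
  Z (position 25) -> position (25-18) mod 26 = 7 -> H
  A (position 0) -> position (0-18) mod 26 = 8 -> I
  V (position 21) -> position (21-18) mod 26 = 3 -> D
  V (position 21) -> position (21-18) mod 26 = 3 -> D
  W (position 22) -> position (22-18) mod 26 = 4 -> E
  F (position 5) -> position (5-18) mod 26 = 13 -> N
Decrypted message: HIDDEN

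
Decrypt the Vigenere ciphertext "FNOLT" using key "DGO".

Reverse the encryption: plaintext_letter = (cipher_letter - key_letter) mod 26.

Step 1: Extend key: DGODG
Step 2: Decrypt each letter (c - k) mod 26:
  F(5) - D(3) = (5-3) mod 26 = 2 = C
  N(13) - G(6) = (13-6) mod 26 = 7 = H
  O(14) - O(14) = (14-14) mod 26 = 0 = A
  L(11) - D(3) = (11-3) mod 26 = 8 = I
  T(19) - G(6) = (19-6) mod 26 = 13 = N
Plaintext: CHAIN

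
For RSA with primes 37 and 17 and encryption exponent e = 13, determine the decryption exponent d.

Step 1: n = 37 * 17 = 629.
Step 2: phi(n) = 36 * 16 = 576.
Step 3: Find d such that 13 * d = 1 (mod 576).
Step 4: d = 13^(-1) mod 576 = 133.
Verification: 13 * 133 = 1729 = 3 * 576 + 1.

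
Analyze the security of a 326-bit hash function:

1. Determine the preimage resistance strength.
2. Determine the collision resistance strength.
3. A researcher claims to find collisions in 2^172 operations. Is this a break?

Step 1: Preimage resistance requires brute-force of 2^326 operations.
Step 2: Collision resistance (birthday bound) = 2^(326/2) = 2^163.
Step 3: The claimed attack costs 2^172 operations.
Step 4: Since 2^172 >= 2^163, the claimed attack is no faster than the generic birthday attack, so this does not break collision resistance.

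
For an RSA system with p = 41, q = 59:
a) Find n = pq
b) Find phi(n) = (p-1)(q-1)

Step 1: n = p * q = 41 * 59 = 2419.
Step 2: phi(n) = (p-1)(q-1) = 40 * 58 = 2320.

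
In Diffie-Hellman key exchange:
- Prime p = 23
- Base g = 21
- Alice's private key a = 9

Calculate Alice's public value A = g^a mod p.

Step 1: A = g^a mod p = 21^9 mod 23.
  21^1 mod 23 = 21
  21^2 mod 23 = (21 * 21) mod 23 = 4
  21^3 mod 23 = (4 * 21) mod 23 = 15
  21^4 mod 23 = (15 * 21) mod 23 = 16
  21^5 mod 23 = (16 * 21) mod 23 = 14
  21^6 mod 23 = (14 * 21) mod 23 = 18
  21^7 mod 23 = (18 * 21) mod 23 = 10
  21^8 mod 23 = (10 * 21) mod 23 = 3
  21^9 mod 23 = (3 * 21) mod 23 = 17
Result: A = 17.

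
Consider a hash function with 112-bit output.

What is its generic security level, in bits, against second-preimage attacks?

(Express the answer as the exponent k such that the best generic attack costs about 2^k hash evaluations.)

Step 1: The hash has a 112-bit output.
Step 2: Second-preimage resistance means: given a specific input x, it should be infeasible to find a different y with h(y) = h(x).
With a 112-bit output, a generic search for a second preimage costs about 2^112 evaluations (each trial matches the fixed target with probability 2^-112).
Step 3: Security level = 112 bits.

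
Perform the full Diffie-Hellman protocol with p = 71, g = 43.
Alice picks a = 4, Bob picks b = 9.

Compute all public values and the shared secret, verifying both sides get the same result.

Step 1: A = g^a mod p = 43^4 mod 71 = 9.
Step 2: B = g^b mod p = 43^9 mod 71 = 4.
Step 3: Alice computes s = B^a mod p = 4^4 mod 71 = 43.
Step 4: Bob computes s = A^b mod p = 9^9 mod 71 = 43.
Both sides agree: shared secret = 43.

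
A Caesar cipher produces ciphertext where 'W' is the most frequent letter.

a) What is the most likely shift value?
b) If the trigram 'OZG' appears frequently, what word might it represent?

Step 1: In English, 'E' is the most frequent letter (12.7%).
Step 2: The most frequent ciphertext letter is 'W' (position 22).
Step 3: Shift = (22 - 4) mod 26 = 18.
Step 4: Decrypt 'OZG' by shifting back 18:
  O -> W
  Z -> H
  G -> O
Step 5: 'OZG' decrypts to 'WHO'.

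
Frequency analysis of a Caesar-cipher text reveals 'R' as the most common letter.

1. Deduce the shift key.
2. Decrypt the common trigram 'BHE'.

Step 1: In English, 'E' is the most frequent letter (12.7%).
Step 2: The most frequent ciphertext letter is 'R' (position 17).
Step 3: Shift = (17 - 4) mod 26 = 13.
Step 4: Decrypt 'BHE' by shifting back 13:
  B -> O
  H -> U
  E -> R
Step 5: 'BHE' decrypts to 'OUR'.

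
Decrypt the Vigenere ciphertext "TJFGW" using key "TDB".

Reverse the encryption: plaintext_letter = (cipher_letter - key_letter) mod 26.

Step 1: Extend key: TDBTD
Step 2: Decrypt each letter (c - k) mod 26:
  T(19) - T(19) = (19-19) mod 26 = 0 = A
  J(9) - D(3) = (9-3) mod 26 = 6 = G
  F(5) - B(1) = (5-1) mod 26 = 4 = E
  G(6) - T(19) = (6-19) mod 26 = 13 = N
  W(22) - D(3) = (22-3) mod 26 = 19 = T
Plaintext: AGENT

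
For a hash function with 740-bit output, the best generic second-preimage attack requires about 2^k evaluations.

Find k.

Step 1: The hash has a 740-bit output.
Step 2: Second-preimage resistance means: given a specific input x, it should be infeasible to find a different y with h(y) = h(x).
With a 740-bit output, a generic search for a second preimage costs about 2^740 evaluations (each trial matches the fixed target with probability 2^-740).
Step 3: Security level = 740 bits.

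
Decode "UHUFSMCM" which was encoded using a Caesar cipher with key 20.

Step 1: Reverse the shift by subtracting 20 from each letter position.
  U (position 20) -> position (20-20) mod 26 = 0 -> A
  H (position 7) -> position (7-20) mod 26 = 13 -> N
  U (position 20) -> position (20-20) mod 26 = 0 -> A
  F (position 5) -> position (5-20) mod 26 = 11 -> L
  S (position 18) -> position (18-20) mod 26 = 24 -> Y
  M (position 12) -> position (12-20) mod 26 = 18 -> S
  C (position 2) -> position (2-20) mod 26 = 8 -> I
  M (position 12) -> position (12-20) mod 26 = 18 -> S
Decrypted message: ANALYSIS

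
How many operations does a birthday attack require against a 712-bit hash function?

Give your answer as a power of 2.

Step 1: The birthday paradox gives collision probability ~50% after sqrt(2^n) = 2^(n/2) hashes.
Step 2: For 712-bit output: 2^(712/2) = 2^356.
Step 3: Approximately 2^356 hash computations needed.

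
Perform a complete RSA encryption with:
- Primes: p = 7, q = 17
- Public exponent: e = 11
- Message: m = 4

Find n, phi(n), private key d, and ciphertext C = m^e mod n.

Step 1: n = 7 * 17 = 119.
Step 2: phi(n) = (7-1)(17-1) = 6 * 16 = 96.
Step 3: Find d = 11^(-1) mod 96 = 35.
  Verify: 11 * 35 = 385 = 1 (mod 96).
Step 4: C = 4^11 mod 119 = 30.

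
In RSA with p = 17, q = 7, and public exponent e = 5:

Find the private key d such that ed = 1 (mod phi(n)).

Step 1: n = 17 * 7 = 119.
Step 2: phi(n) = 16 * 6 = 96.
Step 3: Find d such that 5 * d = 1 (mod 96).
Step 4: d = 5^(-1) mod 96 = 77.
Verification: 5 * 77 = 385 = 4 * 96 + 1.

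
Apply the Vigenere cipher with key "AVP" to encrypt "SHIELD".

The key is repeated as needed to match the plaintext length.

Step 1: Repeat key to match plaintext length:
  Plaintext: SHIELD
  Key:       AVPAVP
Step 2: Encrypt each letter:
  S(18) + A(0) = (18+0) mod 26 = 18 = S
  H(7) + V(21) = (7+21) mod 26 = 2 = C
  I(8) + P(15) = (8+15) mod 26 = 23 = X
  E(4) + A(0) = (4+0) mod 26 = 4 = E
  L(11) + V(21) = (11+21) mod 26 = 6 = G
  D(3) + P(15) = (3+15) mod 26 = 18 = S
Ciphertext: SCXEGS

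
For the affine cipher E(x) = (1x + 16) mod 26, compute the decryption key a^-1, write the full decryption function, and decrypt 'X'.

Step 1: Find a^-1, the modular inverse of 1 mod 26.
Step 2: We need 1 * a^-1 = 1 (mod 26).
Step 3: 1 * 1 = 1 = 0 * 26 + 1, so a^-1 = 1.
Step 4: D(y) = 1(y - 16) mod 26.
Step 5: Apply to 'X' (y = 23): D(23) = 1 * (23 - 16) mod 26 = 1 * 7 mod 26 = 7 -> 'H'.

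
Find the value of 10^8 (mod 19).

Step 1: Compute 10^8 mod 19 step by step, reducing modulo 19 at each step.
  10^1 mod 19 = 10
  10^2 mod 19 = (10 * 10) mod 19 = 5
  10^3 mod 19 = (5 * 10) mod 19 = 12
  10^4 mod 19 = (12 * 10) mod 19 = 6
  10^5 mod 19 = (6 * 10) mod 19 = 3
  10^6 mod 19 = (3 * 10) mod 19 = 11
  10^7 mod 19 = (11 * 10) mod 19 = 15
  10^8 mod 19 = (15 * 10) mod 19 = 17
Step 2: Result = 17.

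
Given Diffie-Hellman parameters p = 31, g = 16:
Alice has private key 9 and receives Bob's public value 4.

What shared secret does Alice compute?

Step 1: s = B^a mod p = 4^9 mod 31.
  4^1 mod 31 = 4
  4^2 mod 31 = (4 * 4) mod 31 = 16
  4^3 mod 31 = (16 * 4) mod 31 = 2
  4^4 mod 31 = (2 * 4) mod 31 = 8
  4^5 mod 31 = (8 * 4) mod 31 = 1
  4^6 mod 31 = (1 * 4) mod 31 = 4
  4^7 mod 31 = (4 * 4) mod 31 = 16
  4^8 mod 31 = (16 * 4) mod 31 = 2
  4^9 mod 31 = (2 * 4) mod 31 = 8
Result: shared secret = 8.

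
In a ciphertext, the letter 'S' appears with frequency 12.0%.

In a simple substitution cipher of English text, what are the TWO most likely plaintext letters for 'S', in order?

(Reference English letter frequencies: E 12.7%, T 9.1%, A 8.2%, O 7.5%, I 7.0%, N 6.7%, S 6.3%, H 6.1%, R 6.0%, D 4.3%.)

Step 1: Observed frequency of 'S' is 12.0%.
Step 2: Compute distances to each reference frequency and sort:
  E (12.7%): difference = 0.7% <-- BEST
  T (9.1%): difference = 2.9% <-- RUNNER-UP
  A (8.2%): difference = 3.8%
  O (7.5%): difference = 4.5%
  I (7.0%): difference = 5.0%
Step 3: Most likely is 'E' (12.7%, diff 0.7%); second most likely is 'T' (9.1%, diff 2.9%).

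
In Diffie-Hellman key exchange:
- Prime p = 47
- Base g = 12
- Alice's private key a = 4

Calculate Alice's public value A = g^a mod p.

Step 1: A = g^a mod p = 12^4 mod 47.
  12^1 mod 47 = 12
  12^2 mod 47 = (12 * 12) mod 47 = 3
  12^3 mod 47 = (3 * 12) mod 47 = 36
  12^4 mod 47 = (36 * 12) mod 47 = 9
Result: A = 9.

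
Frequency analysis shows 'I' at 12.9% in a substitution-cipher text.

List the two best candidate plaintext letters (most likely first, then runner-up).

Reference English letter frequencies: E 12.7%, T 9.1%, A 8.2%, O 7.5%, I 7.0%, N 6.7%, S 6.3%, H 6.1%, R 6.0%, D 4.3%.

Step 1: Observed frequency of 'I' is 12.9%.
Step 2: Compute distances to each reference frequency and sort:
  E (12.7%): difference = 0.2% <-- BEST
  T (9.1%): difference = 3.8% <-- RUNNER-UP
  A (8.2%): difference = 4.7%
  O (7.5%): difference = 5.4%
  I (7.0%): difference = 5.9%
Step 3: Most likely is 'E' (12.7%, diff 0.2%); second most likely is 'T' (9.1%, diff 3.8%).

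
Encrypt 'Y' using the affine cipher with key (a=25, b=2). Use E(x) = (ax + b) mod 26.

Step 1: Convert 'Y' to number: x = 24.
Step 2: E(24) = (25 * 24 + 2) mod 26 = 602 mod 26 = 4.
Step 3: Convert 4 back to letter: E.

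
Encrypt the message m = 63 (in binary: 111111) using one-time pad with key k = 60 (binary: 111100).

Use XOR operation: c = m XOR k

Step 1: Write out the XOR operation bit by bit:
  Message: 111111
  Key:     111100
  XOR:     000011
Step 2: Convert to decimal: 000011 = 3.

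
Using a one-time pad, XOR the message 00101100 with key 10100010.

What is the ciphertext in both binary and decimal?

Step 1: Write out the XOR operation bit by bit:
  Message: 00101100
  Key:     10100010
  XOR:     10001110
Step 2: Convert to decimal: 10001110 = 142.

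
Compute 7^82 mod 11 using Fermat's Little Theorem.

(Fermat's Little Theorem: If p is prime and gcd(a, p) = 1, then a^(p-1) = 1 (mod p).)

Step 1: Since 11 is prime, by Fermat's Little Theorem: 7^10 = 1 (mod 11).
Step 2: Reduce exponent: 82 mod 10 = 2.
Step 3: So 7^82 = 7^2 (mod 11).
Step 4: 7^2 mod 11 = 5.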